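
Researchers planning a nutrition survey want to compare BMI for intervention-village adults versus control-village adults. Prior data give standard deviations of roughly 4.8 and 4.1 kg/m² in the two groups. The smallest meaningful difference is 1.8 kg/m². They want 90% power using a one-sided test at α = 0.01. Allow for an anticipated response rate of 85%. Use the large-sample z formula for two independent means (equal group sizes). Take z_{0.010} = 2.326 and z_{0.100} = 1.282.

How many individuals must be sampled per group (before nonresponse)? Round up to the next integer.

n = 189 per group

n = (z_α + z_β)² · (σ₁² + σ₂²) / δ²
  = (2.326 + 1.282)² · (4.8² + 4.1² = 39.85) / 1.8²
  = 13.0177 · 39.85 / 3.24
  = 160.11
Adjust for 85% response: 160.11 / 0.85 = 188.36.
Round up → n = 189 per group.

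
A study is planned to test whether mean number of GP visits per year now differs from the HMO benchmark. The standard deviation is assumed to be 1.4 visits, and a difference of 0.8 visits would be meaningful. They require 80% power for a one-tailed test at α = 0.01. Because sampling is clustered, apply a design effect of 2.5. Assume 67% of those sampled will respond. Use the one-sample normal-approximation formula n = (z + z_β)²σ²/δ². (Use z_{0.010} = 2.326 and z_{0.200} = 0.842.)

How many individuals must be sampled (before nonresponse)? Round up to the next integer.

n = (z_α + z_β)² · σ² / δ²
  = (2.326 + 0.842)² · 1.4² / 0.8²
  = 10.0362 · 1.96 / 0.64
  = 30.74
Design effect: 2.5 × 30.74 = 76.84.
Adjust for 67% response: 76.84 / 0.67 = 114.69.
Round up → n = 115.

n = 115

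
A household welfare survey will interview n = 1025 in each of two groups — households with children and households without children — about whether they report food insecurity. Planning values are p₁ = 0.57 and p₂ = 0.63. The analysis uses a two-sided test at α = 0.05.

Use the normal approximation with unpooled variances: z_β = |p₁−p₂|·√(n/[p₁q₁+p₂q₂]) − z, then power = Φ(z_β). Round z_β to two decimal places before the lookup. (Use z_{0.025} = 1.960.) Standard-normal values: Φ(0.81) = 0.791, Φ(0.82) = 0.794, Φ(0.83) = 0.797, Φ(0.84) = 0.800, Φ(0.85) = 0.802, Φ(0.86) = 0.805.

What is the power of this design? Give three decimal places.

Power ≈ 0.794

z_β = |p₁−p₂|·√(n/[p₁q₁+p₂q₂]) − z_{α/2}
    = 0.06 · √(1025/0.4782) − 1.960
    = 0.06 · 46.2975 − 1.960
    = 2.7778 − 1.960 = 0.8178 → 0.82
Power = Φ(0.82) = 0.794.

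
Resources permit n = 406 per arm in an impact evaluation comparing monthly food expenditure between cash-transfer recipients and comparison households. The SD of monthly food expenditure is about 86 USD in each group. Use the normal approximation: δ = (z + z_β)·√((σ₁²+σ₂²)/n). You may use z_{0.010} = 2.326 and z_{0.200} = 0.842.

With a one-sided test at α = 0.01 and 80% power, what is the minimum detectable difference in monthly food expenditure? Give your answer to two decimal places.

Minimum detectable difference ≈ 19.12 USD

δ = (z_α + z_β) · √((σ₁²+σ₂²)/n)
  = (2.326 + 0.842) · √(14792/406)
  = 3.168 · √36.4335
  = 3.168 · 6.0360
  = 19.1221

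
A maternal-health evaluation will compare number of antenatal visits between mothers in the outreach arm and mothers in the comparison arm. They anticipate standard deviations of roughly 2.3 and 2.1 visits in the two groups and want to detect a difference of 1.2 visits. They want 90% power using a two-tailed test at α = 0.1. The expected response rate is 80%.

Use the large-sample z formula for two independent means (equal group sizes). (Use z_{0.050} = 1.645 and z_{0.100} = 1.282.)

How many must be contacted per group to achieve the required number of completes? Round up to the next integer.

n = (z_{α/2} + z_β)² · (σ₁² + σ₂²) / δ²
  = (1.645 + 1.282)² · (2.3² + 2.1² = 9.7) / 1.2²
  = 8.5673 · 9.7 / 1.44
  = 57.71
Adjust for 80% response: 57.71 / 0.80 = 72.14.
Round up → n = 73 per group.

n = 73 per group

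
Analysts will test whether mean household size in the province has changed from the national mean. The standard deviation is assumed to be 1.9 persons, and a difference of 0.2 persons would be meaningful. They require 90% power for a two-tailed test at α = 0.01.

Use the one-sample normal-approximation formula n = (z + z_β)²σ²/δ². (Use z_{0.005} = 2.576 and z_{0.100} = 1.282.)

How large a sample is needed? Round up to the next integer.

n = (z_{α/2} + z_β)² · σ² / δ²
  = (2.576 + 1.282)² · 1.9² / 0.2²
  = 14.8842 · 3.61 / 0.04
  = 1343.30
Round up → n = 1344.

n = 1344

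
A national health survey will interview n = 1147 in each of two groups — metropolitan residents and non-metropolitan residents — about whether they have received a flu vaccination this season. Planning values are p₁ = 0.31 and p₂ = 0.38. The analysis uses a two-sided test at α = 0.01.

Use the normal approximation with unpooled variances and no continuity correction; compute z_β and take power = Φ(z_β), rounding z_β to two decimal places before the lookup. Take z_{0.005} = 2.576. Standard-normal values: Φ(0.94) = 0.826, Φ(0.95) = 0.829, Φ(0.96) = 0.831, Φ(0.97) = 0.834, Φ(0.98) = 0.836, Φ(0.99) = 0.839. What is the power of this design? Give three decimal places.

z_β = |p₁−p₂|·√(n/[p₁q₁+p₂q₂]) − z_{α/2}
    = 0.07 · √(1147/0.4495) − 2.576
    = 0.07 · 50.5146 − 2.576
    = 3.5360 − 2.576 = 0.9600 → 0.96
Power = Φ(0.96) = 0.831.

Power ≈ 0.831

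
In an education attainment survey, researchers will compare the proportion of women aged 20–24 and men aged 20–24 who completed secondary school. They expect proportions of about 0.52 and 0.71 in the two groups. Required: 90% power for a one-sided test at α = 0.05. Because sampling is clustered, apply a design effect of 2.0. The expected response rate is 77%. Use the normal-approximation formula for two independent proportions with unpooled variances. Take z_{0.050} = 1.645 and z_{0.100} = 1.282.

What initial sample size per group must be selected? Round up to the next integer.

n = 281 per group

n = (z_α + z_β)² · [p₁(1−p₁) + p₂(1−p₂)] / (p₁ − p₂)²
  = (1.645 + 1.282)² · (0.52·0.48 + 0.71·0.29) / (-0.19)²
  = (2.927)² · (0.2496 + 0.2059) / 0.0361
  = 8.5673 · 0.4555 / 0.0361
  = 108.10
Design effect: 2.0 × 108.10 = 216.20.
Adjust for 77% response: 216.20 / 0.77 = 280.78.
Round up → n = 281 per group.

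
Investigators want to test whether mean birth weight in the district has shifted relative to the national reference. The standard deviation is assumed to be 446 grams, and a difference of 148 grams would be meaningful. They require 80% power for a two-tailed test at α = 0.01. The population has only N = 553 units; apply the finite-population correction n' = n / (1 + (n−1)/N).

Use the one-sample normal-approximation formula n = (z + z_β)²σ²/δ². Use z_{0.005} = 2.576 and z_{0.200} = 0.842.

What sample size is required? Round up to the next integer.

n = 90

n = (z_{α/2} + z_β)² · σ² / δ²
  = (2.576 + 0.842)² · 446² / 148²
  = 11.6827 · 198916 / 21904
  = 106.09
Finite-population correction (N = 553): 106.09 / (1 + (106.09 − 1)/553) = 89.15.
Round up → n = 90.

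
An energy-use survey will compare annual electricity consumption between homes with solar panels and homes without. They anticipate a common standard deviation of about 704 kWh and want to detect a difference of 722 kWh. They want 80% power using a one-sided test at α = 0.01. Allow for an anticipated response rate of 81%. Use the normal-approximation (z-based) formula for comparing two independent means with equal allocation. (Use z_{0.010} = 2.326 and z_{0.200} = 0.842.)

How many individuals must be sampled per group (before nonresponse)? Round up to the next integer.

n = 24 per group

n = (z_α + z_β)² · (σ₁² + σ₂²) / δ²
  = (2.326 + 0.842)² · (2·704² = 991232) / 722²
  = 10.0362 · 991232 / 521284
  = 19.08
Adjust for 81% response: 19.08 / 0.81 = 23.56.
Round up → n = 24 per group.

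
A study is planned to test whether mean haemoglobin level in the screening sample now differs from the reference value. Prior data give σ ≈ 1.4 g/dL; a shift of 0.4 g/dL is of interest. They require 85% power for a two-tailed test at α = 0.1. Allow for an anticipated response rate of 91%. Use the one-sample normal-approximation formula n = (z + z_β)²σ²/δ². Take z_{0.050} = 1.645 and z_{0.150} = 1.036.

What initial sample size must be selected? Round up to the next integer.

n = 97

n = (z_{α/2} + z_β)² · σ² / δ²
  = (1.645 + 1.036)² · 1.4² / 0.4²
  = 7.1878 · 1.96 / 0.16
  = 88.05
Adjust for 91% response: 88.05 / 0.91 = 96.76.
Round up → n = 97.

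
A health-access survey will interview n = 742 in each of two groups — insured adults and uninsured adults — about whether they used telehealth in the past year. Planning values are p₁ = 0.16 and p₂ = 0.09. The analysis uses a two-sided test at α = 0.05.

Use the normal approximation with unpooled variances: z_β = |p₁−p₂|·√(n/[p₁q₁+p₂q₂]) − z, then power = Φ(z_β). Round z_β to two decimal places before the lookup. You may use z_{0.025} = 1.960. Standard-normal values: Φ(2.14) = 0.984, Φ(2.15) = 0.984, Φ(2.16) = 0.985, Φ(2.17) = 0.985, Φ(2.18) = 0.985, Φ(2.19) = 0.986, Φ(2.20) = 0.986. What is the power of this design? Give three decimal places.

z_β = |p₁−p₂|·√(n/[p₁q₁+p₂q₂]) − z_{α/2}
    = 0.07 · √(742/0.2163) − 1.960
    = 0.07 · 58.5698 − 1.960
    = 4.0999 − 1.960 = 2.1399 → 2.14
Power = Φ(2.14) = 0.984.

Power ≈ 0.984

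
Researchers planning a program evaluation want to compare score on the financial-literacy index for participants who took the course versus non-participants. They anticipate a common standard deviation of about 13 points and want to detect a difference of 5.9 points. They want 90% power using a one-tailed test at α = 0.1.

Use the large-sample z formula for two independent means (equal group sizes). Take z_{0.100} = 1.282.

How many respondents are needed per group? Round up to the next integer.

n = (z_α + z_β)² · (σ₁² + σ₂²) / δ²
  = (1.282 + 1.282)² · (2·13² = 338) / 5.9²
  = 6.5741 · 338 / 34.81
  = 63.83
Round up → n = 64 per group.

n = 64 per group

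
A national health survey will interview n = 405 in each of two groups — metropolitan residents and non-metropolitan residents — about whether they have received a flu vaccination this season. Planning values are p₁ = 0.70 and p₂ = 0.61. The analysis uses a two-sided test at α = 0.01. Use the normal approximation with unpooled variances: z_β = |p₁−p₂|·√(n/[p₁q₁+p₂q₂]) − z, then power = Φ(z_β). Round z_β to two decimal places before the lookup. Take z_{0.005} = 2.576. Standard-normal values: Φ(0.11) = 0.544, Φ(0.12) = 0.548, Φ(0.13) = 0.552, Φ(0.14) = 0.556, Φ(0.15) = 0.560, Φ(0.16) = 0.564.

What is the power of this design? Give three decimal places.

Power ≈ 0.552

z_β = |p₁−p₂|·√(n/[p₁q₁+p₂q₂]) − z_{α/2}
    = 0.09 · √(405/0.4479) − 2.576
    = 0.09 · 30.0702 − 2.576
    = 2.7063 − 2.576 = 0.1303 → 0.13
Power = Φ(0.13) = 0.552.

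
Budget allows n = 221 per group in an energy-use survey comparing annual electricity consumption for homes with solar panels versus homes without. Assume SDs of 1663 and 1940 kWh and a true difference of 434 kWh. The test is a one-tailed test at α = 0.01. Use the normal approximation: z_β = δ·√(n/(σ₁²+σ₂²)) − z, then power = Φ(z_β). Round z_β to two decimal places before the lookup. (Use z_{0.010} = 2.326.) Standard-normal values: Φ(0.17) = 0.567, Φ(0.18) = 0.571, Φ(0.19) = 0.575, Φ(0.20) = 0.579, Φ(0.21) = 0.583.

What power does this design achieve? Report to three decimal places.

z_β = δ·√(n/(σ₁²+σ₂²)) − z_α
    = 434 · √(221/6529169) − 2.326
    = 434 · 0.00582 − 2.326
    = 2.5250 − 2.326 = 0.1990 → 0.20
Power = Φ(0.20) = 0.579.

Power ≈ 0.579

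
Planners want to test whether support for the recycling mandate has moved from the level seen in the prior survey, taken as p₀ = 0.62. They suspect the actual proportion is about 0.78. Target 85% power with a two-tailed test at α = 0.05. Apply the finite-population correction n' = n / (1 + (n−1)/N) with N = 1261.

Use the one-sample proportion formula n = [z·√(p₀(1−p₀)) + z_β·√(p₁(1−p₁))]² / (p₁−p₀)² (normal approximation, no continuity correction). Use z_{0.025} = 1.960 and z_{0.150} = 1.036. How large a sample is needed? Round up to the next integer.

n = [z_{α/2}·√(p₀q₀) + z_β·√(p₁q₁)]² / (p₁ − p₀)²
  = [1.960·√(0.62·0.38) + 1.036·√(0.78·0.22)]² / (0.16)²
  = [1.960·0.4854 + 1.036·0.4142]² / 0.0256
  = [1.3805]² / 0.0256
  = 74.45
Finite-population correction (N = 1261): 74.45 / (1 + (74.45 − 1)/1261) = 70.35.
Round up → n = 71.

n = 71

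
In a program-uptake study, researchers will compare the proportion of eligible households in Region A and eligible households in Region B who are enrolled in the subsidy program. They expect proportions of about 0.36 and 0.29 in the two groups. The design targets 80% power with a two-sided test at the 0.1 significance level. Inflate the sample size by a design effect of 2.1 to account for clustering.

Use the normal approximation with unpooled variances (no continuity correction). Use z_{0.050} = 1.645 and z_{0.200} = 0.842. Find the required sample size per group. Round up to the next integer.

n = 1157 per group

n = (z_{α/2} + z_β)² · [p₁(1−p₁) + p₂(1−p₂)] / (p₁ − p₂)²
  = (1.645 + 0.842)² · (0.36·0.64 + 0.29·0.71) / (0.07)²
  = (2.487)² · (0.2304 + 0.2059) / 0.0049
  = 6.1852 · 0.4363 / 0.0049
  = 550.73
Design effect: 2.1 × 550.73 = 1156.54.
Round up → n = 1157 per group.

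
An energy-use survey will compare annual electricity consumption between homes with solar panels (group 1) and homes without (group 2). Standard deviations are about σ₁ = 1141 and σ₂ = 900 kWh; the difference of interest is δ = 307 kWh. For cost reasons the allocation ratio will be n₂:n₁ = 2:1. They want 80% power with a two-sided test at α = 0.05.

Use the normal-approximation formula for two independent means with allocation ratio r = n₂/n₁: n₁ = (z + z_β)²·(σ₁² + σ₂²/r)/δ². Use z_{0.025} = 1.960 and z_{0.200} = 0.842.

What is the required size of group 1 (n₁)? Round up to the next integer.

n₁ = (z_{α/2} + z_β)² · (σ₁² + σ₂²/r) / δ²
   = (1.960 + 0.842)² · (1141² + 900²/2) / 307²
   = 7.8512 · (1301881 + 405000) / 94249
   = 7.8512 · 1706881 / 94249
   = 142.19
Round up → n₁ = 143; n₂ = r·n₁ = 2 × 143 = 286.

n₁ = 143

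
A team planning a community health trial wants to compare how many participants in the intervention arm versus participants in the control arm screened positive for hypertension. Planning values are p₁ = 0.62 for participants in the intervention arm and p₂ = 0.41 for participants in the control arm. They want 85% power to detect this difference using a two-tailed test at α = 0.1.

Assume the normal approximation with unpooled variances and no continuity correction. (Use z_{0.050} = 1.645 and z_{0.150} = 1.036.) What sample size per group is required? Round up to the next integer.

n = 78 per group

n = (z_{α/2} + z_β)² · [p₁(1−p₁) + p₂(1−p₂)] / (p₁ − p₂)²
  = (1.645 + 1.036)² · (0.62·0.38 + 0.41·0.59) / (0.21)²
  = (2.681)² · (0.2356 + 0.2419) / 0.0441
  = 7.1878 · 0.4775 / 0.0441
  = 77.83
Round up → n = 78 per group.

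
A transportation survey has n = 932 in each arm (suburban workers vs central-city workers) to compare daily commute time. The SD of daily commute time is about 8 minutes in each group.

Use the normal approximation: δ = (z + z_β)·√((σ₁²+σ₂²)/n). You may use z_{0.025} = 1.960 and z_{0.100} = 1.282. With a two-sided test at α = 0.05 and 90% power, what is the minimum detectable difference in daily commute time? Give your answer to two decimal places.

δ = (z_{α/2} + z_β) · √((σ₁²+σ₂²)/n)
  = (1.960 + 1.282) · √(128/932)
  = 3.242 · √0.13734
  = 3.242 · 0.3706
  = 1.2015

Minimum detectable difference ≈ 1.20 minutes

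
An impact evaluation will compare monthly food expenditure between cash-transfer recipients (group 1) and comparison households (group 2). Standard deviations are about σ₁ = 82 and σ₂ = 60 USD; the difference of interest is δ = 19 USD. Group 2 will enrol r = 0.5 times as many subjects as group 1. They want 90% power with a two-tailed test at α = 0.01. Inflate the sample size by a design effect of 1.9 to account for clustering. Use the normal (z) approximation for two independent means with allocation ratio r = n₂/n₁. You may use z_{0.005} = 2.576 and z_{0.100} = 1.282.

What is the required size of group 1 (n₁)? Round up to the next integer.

n₁ = 1091

n₁ = (z_{α/2} + z_β)² · (σ₁² + σ₂²/r) / δ²
   = (2.576 + 1.282)² · (82² + 60²/0.5) / 19²
   = 14.8842 · (6724 + 7200) / 361
   = 14.8842 · 13924 / 361
   = 574.09
Design effect: 1.9 × 574.09 = 1090.77.
Round up → n₁ = 1091; n₂ = r·n₁ = 0.5 × 1091 = 546.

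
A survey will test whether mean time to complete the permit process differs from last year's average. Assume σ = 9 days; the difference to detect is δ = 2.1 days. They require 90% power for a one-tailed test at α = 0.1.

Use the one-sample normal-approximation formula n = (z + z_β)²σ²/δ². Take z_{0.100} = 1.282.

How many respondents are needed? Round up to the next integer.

n = 121

n = (z_α + z_β)² · σ² / δ²
  = (1.282 + 1.282)² · 9² / 2.1²
  = 6.5741 · 81 / 4.41
  = 120.75
Round up → n = 121.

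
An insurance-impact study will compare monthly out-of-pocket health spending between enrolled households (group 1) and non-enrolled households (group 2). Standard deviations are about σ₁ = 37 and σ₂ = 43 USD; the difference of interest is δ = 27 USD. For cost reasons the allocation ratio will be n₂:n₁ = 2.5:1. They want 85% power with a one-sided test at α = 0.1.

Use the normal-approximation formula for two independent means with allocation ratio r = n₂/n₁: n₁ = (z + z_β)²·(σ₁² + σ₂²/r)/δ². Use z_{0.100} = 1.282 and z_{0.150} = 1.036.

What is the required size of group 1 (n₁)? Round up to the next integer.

n₁ = (z_α + z_β)² · (σ₁² + σ₂²/r) / δ²
   = (1.282 + 1.036)² · (37² + 43²/2.5) / 27²
   = 5.3731 · (1369 + 739.6) / 729
   = 5.3731 · 2108.6 / 729
   = 15.54
Round up → n₁ = 16; n₂ = r·n₁ = 2.5 × 16 = 40.

n₁ = 16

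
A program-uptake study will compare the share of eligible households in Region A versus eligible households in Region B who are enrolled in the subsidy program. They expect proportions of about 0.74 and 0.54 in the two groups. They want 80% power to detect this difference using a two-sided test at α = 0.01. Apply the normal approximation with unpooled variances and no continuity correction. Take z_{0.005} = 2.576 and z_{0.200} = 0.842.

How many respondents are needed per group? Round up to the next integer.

n = 129 per group

n = (z_{α/2} + z_β)² · [p₁(1−p₁) + p₂(1−p₂)] / (p₁ − p₂)²
  = (2.576 + 0.842)² · (0.74·0.26 + 0.54·0.46) / (0.20)²
  = (3.418)² · (0.1924 + 0.2484) / 0.0400
  = 11.6827 · 0.4408 / 0.0400
  = 128.74
Round up → n = 129 per group.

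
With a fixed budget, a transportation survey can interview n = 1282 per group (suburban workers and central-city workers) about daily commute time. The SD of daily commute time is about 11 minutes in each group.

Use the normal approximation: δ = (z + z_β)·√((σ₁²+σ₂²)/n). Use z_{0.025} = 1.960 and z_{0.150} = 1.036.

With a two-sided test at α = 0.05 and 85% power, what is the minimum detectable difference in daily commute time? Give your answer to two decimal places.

Minimum detectable difference ≈ 1.30 minutes

δ = (z_{α/2} + z_β) · √((σ₁²+σ₂²)/n)
  = (1.960 + 1.036) · √(242/1282)
  = 2.996 · √0.18877
  = 2.996 · 0.4345
  = 1.3017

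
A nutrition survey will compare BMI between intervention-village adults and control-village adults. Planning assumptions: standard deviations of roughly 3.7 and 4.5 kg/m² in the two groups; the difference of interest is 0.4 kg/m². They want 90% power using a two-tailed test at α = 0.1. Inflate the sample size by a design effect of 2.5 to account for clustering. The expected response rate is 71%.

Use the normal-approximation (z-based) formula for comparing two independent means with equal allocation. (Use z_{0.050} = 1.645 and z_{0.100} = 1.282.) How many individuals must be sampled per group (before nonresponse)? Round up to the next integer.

n = 6400 per group

n = (z_{α/2} + z_β)² · (σ₁² + σ₂²) / δ²
  = (1.645 + 1.282)² · (3.7² + 4.5² = 33.94) / 0.4²
  = 8.5673 · 33.94 / 0.16
  = 1817.34
Design effect: 2.5 × 1817.34 = 4543.36.
Adjust for 71% response: 4543.36 / 0.71 = 6399.10.
Round up → n = 6400 per group.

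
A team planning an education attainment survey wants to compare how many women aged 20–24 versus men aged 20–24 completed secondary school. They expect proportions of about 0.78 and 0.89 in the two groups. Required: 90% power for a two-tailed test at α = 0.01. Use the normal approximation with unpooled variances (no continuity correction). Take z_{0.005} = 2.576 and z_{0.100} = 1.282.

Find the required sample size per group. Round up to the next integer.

n = 332 per group

n = (z_{α/2} + z_β)² · [p₁(1−p₁) + p₂(1−p₂)] / (p₁ − p₂)²
  = (2.576 + 1.282)² · (0.78·0.22 + 0.89·0.11) / (-0.11)²
  = (3.858)² · (0.1716 + 0.0979) / 0.0121
  = 14.8842 · 0.2695 / 0.0121
  = 331.51
Round up → n = 332 per group.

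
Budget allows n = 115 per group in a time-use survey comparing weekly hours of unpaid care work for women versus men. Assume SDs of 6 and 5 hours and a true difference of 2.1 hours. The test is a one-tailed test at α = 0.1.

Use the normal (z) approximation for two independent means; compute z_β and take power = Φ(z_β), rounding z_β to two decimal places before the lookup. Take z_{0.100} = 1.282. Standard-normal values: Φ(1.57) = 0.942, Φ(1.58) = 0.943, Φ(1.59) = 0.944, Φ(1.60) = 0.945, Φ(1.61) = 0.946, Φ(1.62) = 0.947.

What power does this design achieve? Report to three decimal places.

Power ≈ 0.945

z_β = δ·√(n/(σ₁²+σ₂²)) − z_α
    = 2.1 · √(115/61) − 1.282
    = 2.1 · 1.37304 − 1.282
    = 2.8834 − 1.282 = 1.6014 → 1.60
Power = Φ(1.60) = 0.945.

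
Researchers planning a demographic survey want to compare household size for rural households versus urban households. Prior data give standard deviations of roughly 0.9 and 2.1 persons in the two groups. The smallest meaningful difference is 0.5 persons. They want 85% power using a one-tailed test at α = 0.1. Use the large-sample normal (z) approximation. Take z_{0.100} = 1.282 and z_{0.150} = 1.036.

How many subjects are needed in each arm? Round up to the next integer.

n = (z_α + z_β)² · (σ₁² + σ₂²) / δ²
  = (1.282 + 1.036)² · (0.9² + 2.1² = 5.22) / 0.5²
  = 5.3731 · 5.22 / 0.25
  = 112.19
Round up → n = 113 per group.

n = 113 per group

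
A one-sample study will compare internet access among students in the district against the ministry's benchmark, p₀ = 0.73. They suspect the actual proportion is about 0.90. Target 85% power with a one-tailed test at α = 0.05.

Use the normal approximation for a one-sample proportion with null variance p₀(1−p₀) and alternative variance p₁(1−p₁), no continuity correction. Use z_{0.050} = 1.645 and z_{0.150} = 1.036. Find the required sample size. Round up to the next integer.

n = [z_α·√(p₀q₀) + z_β·√(p₁q₁)]² / (p₁ − p₀)²
  = [1.645·√(0.73·0.27) + 1.036·√(0.90·0.10)]² / (0.17)²
  = [1.645·0.4440 + 1.036·0.3000]² / 0.0289
  = [1.0411]² / 0.0289
  = 37.51
Round up → n = 38.

n = 38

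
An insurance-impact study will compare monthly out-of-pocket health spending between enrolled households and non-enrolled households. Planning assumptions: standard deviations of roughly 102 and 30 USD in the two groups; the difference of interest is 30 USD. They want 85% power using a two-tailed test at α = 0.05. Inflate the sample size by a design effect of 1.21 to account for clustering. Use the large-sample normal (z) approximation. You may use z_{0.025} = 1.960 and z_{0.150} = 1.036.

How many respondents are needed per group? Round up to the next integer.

n = (z_{α/2} + z_β)² · (σ₁² + σ₂²) / δ²
  = (1.960 + 1.036)² · (102² + 30² = 11304) / 30²
  = 8.9760 · 11304 / 900
  = 112.74
Design effect: 1.21 × 112.74 = 136.41.
Round up → n = 137 per group.

n = 137 per group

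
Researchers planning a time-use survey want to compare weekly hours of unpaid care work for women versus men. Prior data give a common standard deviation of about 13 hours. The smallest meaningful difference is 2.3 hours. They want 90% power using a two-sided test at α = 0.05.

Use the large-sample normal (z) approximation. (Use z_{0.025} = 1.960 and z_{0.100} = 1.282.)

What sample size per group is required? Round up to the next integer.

n = (z_{α/2} + z_β)² · (σ₁² + σ₂²) / δ²
  = (1.960 + 1.282)² · (2·13² = 338) / 2.3²
  = 10.5106 · 338 / 5.29
  = 671.56
Round up → n = 672 per group.

n = 672 per group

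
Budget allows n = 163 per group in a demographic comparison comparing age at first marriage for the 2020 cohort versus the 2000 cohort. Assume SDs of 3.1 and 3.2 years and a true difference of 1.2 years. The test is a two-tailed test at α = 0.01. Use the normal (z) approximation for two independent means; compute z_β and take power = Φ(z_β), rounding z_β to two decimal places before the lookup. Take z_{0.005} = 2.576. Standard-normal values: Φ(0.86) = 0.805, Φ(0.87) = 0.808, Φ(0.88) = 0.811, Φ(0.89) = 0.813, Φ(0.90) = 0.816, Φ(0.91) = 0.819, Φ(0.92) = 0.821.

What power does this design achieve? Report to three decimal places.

z_β = δ·√(n/(σ₁²+σ₂²)) − z_{α/2}
    = 1.2 · √(163/19.85) − 2.576
    = 1.2 · 2.86559 − 2.576
    = 3.4387 − 2.576 = 0.8627 → 0.86
Power = Φ(0.86) = 0.805.

Power ≈ 0.805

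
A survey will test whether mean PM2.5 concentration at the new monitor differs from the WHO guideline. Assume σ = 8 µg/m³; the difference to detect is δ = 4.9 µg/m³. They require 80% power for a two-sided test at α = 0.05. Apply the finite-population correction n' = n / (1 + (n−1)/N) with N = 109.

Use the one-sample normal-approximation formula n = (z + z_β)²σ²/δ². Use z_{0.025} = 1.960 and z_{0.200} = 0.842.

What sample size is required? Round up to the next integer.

n = 18

n = (z_{α/2} + z_β)² · σ² / δ²
  = (1.960 + 0.842)² · 8² / 4.9²
  = 7.8512 · 64 / 24.01
  = 20.93
Finite-population correction (N = 109): 20.93 / (1 + (20.93 − 1)/109) = 17.69.
Round up → n = 18.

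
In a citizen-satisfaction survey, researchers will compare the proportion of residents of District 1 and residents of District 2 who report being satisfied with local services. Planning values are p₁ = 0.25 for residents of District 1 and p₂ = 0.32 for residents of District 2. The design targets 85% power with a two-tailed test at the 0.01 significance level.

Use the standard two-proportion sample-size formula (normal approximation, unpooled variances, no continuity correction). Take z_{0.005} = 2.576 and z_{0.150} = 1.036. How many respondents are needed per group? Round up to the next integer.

n = 1079 per group

n = (z_{α/2} + z_β)² · [p₁(1−p₁) + p₂(1−p₂)] / (p₁ − p₂)²
  = (2.576 + 1.036)² · (0.25·0.75 + 0.32·0.68) / (-0.07)²
  = (3.612)² · (0.1875 + 0.2176) / 0.0049
  = 13.0465 · 0.4051 / 0.0049
  = 1078.60
Round up → n = 1079 per group.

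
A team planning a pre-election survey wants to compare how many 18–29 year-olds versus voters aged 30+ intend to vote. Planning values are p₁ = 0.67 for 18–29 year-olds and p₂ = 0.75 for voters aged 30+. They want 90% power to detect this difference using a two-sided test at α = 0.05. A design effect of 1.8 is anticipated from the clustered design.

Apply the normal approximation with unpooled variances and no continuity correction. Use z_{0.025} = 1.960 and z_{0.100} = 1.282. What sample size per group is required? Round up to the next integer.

n = (z_{α/2} + z_β)² · [p₁(1−p₁) + p₂(1−p₂)] / (p₁ − p₂)²
  = (1.960 + 1.282)² · (0.67·0.33 + 0.75·0.25) / (-0.08)²
  = (3.242)² · (0.2211 + 0.1875) / 0.0064
  = 10.5106 · 0.4086 / 0.0064
  = 671.03
Design effect: 1.8 × 671.03 = 1207.86.
Round up → n = 1208 per group.

n = 1208 per group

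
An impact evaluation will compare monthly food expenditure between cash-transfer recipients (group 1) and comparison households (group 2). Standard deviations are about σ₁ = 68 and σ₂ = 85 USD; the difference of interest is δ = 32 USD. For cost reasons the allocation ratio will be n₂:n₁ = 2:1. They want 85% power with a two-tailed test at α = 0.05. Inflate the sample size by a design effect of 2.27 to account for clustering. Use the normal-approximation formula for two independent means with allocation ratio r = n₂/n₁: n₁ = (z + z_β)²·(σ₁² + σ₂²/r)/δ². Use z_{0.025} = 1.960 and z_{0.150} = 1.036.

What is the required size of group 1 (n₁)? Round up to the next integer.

n₁ = 164

n₁ = (z_{α/2} + z_β)² · (σ₁² + σ₂²/r) / δ²
   = (1.960 + 1.036)² · (68² + 85²/2) / 32²
   = 8.9760 · (4624 + 3612.5) / 1024
   = 8.9760 · 8236.5 / 1024
   = 72.20
Design effect: 2.27 × 72.20 = 163.89.
Round up → n₁ = 164; n₂ = r·n₁ = 2 × 164 = 328.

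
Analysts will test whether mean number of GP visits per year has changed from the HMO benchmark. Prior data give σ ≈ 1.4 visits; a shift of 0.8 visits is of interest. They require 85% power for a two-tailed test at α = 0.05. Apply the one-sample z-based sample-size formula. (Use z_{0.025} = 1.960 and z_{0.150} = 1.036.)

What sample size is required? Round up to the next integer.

n = (z_{α/2} + z_β)² · σ² / δ²
  = (1.960 + 1.036)² · 1.4² / 0.8²
  = 8.9760 · 1.96 / 0.64
  = 27.49
Round up → n = 28.

n = 28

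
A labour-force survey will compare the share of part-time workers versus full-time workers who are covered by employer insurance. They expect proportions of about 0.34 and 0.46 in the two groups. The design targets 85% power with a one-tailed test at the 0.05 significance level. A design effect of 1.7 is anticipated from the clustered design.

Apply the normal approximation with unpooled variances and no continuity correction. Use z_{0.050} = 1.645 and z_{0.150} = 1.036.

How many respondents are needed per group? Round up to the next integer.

n = (z_α + z_β)² · [p₁(1−p₁) + p₂(1−p₂)] / (p₁ − p₂)²
  = (1.645 + 1.036)² · (0.34·0.66 + 0.46·0.54) / (-0.12)²
  = (2.681)² · (0.2244 + 0.2484) / 0.0144
  = 7.1878 · 0.4728 / 0.0144
  = 236.00
Design effect: 1.7 × 236.00 = 401.20.
Round up → n = 402 per group.

n = 402 per group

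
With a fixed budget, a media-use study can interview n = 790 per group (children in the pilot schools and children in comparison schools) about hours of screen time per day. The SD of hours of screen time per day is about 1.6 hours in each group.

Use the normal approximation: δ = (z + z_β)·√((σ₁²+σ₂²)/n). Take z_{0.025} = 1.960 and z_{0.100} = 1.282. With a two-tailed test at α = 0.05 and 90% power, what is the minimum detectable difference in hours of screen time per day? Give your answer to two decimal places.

δ = (z_{α/2} + z_β) · √((σ₁²+σ₂²)/n)
  = (1.960 + 1.282) · √(5.12/790)
  = 3.242 · √0.00648
  = 3.242 · 0.0805
  = 0.2610

Minimum detectable difference ≈ 0.26 hours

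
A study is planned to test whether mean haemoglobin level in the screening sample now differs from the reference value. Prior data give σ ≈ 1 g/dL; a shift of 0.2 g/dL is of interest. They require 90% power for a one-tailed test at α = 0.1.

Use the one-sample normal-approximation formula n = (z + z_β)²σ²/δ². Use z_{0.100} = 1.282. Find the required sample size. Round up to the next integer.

n = 165

n = (z_α + z_β)² · σ² / δ²
  = (1.282 + 1.282)² · 1² / 0.2²
  = 6.5741 · 1 / 0.04
  = 164.35
Round up → n = 165.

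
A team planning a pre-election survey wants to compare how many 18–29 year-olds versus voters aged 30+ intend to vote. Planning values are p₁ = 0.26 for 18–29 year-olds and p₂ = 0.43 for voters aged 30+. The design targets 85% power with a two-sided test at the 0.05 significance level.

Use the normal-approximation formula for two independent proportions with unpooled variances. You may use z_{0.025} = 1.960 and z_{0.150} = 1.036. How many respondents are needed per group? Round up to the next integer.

n = (z_{α/2} + z_β)² · [p₁(1−p₁) + p₂(1−p₂)] / (p₁ − p₂)²
  = (1.960 + 1.036)² · (0.26·0.74 + 0.43·0.57) / (-0.17)²
  = (2.996)² · (0.1924 + 0.2451) / 0.0289
  = 8.9760 · 0.4375 / 0.0289
  = 135.88
Round up → n = 136 per group.

n = 136 per group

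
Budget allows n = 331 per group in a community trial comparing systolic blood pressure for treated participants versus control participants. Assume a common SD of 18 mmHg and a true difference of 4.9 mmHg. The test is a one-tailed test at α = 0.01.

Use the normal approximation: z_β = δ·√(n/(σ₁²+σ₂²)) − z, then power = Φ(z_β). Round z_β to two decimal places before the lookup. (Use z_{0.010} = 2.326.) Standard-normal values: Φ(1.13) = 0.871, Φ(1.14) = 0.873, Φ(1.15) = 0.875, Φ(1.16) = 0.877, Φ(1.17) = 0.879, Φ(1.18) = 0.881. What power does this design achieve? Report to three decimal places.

Power ≈ 0.881

z_β = δ·√(n/(σ₁²+σ₂²)) − z_α
    = 4.9 · √(331/648) − 2.326
    = 4.9 · 0.71470 − 2.326
    = 3.5021 − 2.326 = 1.1761 → 1.18
Power = Φ(1.18) = 0.881.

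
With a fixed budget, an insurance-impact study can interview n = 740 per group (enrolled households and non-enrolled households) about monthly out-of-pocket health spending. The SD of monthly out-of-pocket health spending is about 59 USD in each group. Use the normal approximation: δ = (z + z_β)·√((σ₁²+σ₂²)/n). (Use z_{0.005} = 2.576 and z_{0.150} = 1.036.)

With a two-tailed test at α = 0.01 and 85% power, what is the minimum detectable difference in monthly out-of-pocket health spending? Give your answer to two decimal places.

δ = (z_{α/2} + z_β) · √((σ₁²+σ₂²)/n)
  = (2.576 + 1.036) · √(6962/740)
  = 3.612 · √9.4081
  = 3.612 · 3.0673
  = 11.0790

Minimum detectable difference ≈ 11.08 USD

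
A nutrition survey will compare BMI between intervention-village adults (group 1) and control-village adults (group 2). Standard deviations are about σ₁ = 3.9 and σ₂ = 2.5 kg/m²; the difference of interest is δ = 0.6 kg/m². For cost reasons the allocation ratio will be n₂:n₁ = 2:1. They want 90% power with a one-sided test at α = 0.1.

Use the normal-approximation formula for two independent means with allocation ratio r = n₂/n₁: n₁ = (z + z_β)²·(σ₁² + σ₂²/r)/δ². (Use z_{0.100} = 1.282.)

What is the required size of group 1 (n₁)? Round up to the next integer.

n₁ = 335

n₁ = (z_α + z_β)² · (σ₁² + σ₂²/r) / δ²
   = (1.282 + 1.282)² · (3.9² + 2.5²/2) / 0.6²
   = 6.5741 · (15.21 + 3.125) / 0.36
   = 6.5741 · 18.335 / 0.36
   = 334.82
Round up → n₁ = 335; n₂ = r·n₁ = 2 × 335 = 670.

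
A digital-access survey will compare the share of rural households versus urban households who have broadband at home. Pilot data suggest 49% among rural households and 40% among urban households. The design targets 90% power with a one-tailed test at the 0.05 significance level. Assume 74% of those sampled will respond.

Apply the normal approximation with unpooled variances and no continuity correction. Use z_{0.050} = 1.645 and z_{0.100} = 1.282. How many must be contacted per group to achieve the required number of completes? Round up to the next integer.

n = (z_α + z_β)² · [p₁(1−p₁) + p₂(1−p₂)] / (p₁ − p₂)²
  = (1.645 + 1.282)² · (0.49·0.51 + 0.40·0.60) / (0.09)²
  = (2.927)² · (0.2499 + 0.2400) / 0.0081
  = 8.5673 · 0.4899 / 0.0081
  = 518.16
Adjust for 74% response: 518.16 / 0.74 = 700.22.
Round up → n = 701 per group.

n = 701 per group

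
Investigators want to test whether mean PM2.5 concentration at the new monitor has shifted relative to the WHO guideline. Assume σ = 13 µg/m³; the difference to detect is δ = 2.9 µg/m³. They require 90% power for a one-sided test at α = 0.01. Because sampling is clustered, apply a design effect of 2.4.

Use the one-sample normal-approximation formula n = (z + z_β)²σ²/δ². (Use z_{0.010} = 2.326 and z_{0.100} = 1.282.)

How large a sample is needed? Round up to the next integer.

n = 628

n = (z_α + z_β)² · σ² / δ²
  = (2.326 + 1.282)² · 13² / 2.9²
  = 13.0177 · 169 / 8.41
  = 261.59
Design effect: 2.4 × 261.59 = 627.82.
Round up → n = 628.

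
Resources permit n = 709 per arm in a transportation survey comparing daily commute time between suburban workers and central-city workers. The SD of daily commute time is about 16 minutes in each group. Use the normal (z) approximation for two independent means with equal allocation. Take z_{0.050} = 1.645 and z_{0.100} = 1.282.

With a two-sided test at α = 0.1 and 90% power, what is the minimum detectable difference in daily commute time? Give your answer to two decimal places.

δ = (z_{α/2} + z_β) · √((σ₁²+σ₂²)/n)
  = (1.645 + 1.282) · √(512/709)
  = 2.927 · √0.72214
  = 2.927 · 0.8498
  = 2.4873

Minimum detectable difference ≈ 2.49 minutes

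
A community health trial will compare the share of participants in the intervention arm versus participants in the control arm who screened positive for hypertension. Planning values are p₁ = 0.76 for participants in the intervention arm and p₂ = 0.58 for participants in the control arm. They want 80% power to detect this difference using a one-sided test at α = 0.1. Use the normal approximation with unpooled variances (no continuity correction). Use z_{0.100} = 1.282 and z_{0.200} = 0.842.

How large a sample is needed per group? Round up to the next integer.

n = (z_α + z_β)² · [p₁(1−p₁) + p₂(1−p₂)] / (p₁ − p₂)²
  = (1.282 + 0.842)² · (0.76·0.24 + 0.58·0.42) / (0.18)²
  = (2.124)² · (0.1824 + 0.2436) / 0.0324
  = 4.5114 · 0.4260 / 0.0324
  = 59.32
Round up → n = 60 per group.

n = 60 per group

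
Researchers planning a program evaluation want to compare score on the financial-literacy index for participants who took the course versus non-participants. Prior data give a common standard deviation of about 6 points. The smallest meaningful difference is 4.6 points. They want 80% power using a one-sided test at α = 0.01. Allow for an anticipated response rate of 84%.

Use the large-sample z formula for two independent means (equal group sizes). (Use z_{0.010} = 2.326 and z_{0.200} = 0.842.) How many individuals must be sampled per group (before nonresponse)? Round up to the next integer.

n = 41 per group

n = (z_α + z_β)² · (σ₁² + σ₂²) / δ²
  = (2.326 + 0.842)² · (2·6² = 72) / 4.6²
  = 10.0362 · 72 / 21.16
  = 34.15
Adjust for 84% response: 34.15 / 0.84 = 40.65.
Round up → n = 41 per group.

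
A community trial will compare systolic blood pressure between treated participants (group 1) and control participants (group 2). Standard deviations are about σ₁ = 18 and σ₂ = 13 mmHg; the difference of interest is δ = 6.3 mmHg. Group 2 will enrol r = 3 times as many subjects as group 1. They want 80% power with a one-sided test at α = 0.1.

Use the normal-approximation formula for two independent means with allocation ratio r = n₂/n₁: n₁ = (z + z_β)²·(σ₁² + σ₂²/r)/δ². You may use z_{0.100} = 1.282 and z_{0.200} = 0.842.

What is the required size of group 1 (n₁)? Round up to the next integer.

n₁ = (z_α + z_β)² · (σ₁² + σ₂²/r) / δ²
   = (1.282 + 0.842)² · (18² + 13²/3) / 6.3²
   = 4.5114 · (324 + 56.3333) / 39.69
   = 4.5114 · 380.3333 / 39.69
   = 43.23
Round up → n₁ = 44; n₂ = r·n₁ = 3 × 44 = 132.

n₁ = 44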